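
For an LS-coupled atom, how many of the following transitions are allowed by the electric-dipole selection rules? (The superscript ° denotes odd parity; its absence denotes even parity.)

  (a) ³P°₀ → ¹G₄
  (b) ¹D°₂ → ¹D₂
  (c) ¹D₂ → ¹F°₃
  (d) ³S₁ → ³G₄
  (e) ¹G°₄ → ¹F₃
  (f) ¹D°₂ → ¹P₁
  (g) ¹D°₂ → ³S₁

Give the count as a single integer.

4

(a) forbidden (ΔS, ΔL, ΔJ fail)
(b) allowed
(c) allowed
(d) forbidden (parity, ΔL, ΔJ fail)
(e) allowed
(f) allowed
(g) forbidden (ΔS, ΔL fail)
Total allowed: 4 of 7.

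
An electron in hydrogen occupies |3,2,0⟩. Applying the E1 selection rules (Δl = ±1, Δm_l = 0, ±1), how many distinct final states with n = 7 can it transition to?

E1 requires Δl = ±1, so l_f ∈ {1, 3}; with 0 ≤ l_f ≤ n_f−1 = 6, the allowed l_f values are {1, 3}.
For l_f = 1: m_f ∈ {m_i−1, m_i, m_i+1} ∩ [−1, 1] = {-1, 0, 1} → 3 states.
For l_f = 3: m_f ∈ {m_i−1, m_i, m_i+1} ∩ [−3, 3] = {-1, 0, 1} → 3 states.
Total: 6.

6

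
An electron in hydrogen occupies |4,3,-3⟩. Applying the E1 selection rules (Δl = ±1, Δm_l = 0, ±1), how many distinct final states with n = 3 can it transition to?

1

E1 requires Δl = ±1, so l_f ∈ {2, 4}; with 0 ≤ l_f ≤ n_f−1 = 2, the allowed l_f values are {2}.
For l_f = 2: m_f ∈ {m_i−1, m_i, m_i+1} ∩ [−2, 2] = {-2} → 1 state.
Total: 1.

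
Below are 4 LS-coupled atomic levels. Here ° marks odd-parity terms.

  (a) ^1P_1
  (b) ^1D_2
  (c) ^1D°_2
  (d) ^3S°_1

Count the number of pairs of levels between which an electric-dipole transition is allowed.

(a)–(b): forbidden (parity).
(a)–(c): allowed.
(a)–(d): forbidden (ΔS).
(b)–(c): allowed.
(b)–(d): forbidden (ΔS, ΔL).
(c)–(d): forbidden (parity, ΔS, ΔL).
Allowed pairs: 2 of 6.

2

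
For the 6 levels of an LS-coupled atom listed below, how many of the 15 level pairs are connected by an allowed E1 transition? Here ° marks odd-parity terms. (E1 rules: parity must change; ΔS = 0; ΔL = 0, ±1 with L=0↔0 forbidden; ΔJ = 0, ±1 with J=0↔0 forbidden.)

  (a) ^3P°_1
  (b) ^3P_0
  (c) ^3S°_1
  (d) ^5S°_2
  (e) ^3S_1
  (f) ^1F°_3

(a)–(b): allowed.
(a)–(c): forbidden (parity).
(a)–(d): forbidden (parity, ΔS).
(a)–(e): allowed.
(a)–(f): forbidden (parity, ΔS, ΔL, ΔJ).
(b)–(c): allowed.
(b)–(d): forbidden (ΔS, ΔJ).
(b)–(e): forbidden (parity).
(b)–(f): forbidden (ΔS, ΔL, ΔJ).
(c)–(d): forbidden (parity, ΔS, ΔL).
(c)–(e): forbidden (ΔL).
(c)–(f): forbidden (parity, ΔS, ΔL, ΔJ).
(d)–(e): forbidden (ΔS, ΔL).
(d)–(f): forbidden (parity, ΔS, ΔL).
(e)–(f): forbidden (ΔS, ΔL, ΔJ).
Allowed pairs: 3 of 15.

3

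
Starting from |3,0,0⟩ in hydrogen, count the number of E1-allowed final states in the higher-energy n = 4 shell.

E1 requires Δl = ±1, so l_f ∈ {-1, 1}; with 0 ≤ l_f ≤ n_f−1 = 3, the allowed l_f values are {1}.
For l_f = 1: m_f ∈ {m_i−1, m_i, m_i+1} ∩ [−1, 1] = {-1, 0, 1} → 3 states.
Total: 3.

3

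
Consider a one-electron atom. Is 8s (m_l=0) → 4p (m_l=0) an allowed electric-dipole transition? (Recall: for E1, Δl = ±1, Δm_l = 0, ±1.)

allowed

l: 0 → 1 (Δl = +1). Δl = ±1 passes.
Δm_l = 0 − (0) = +0. E1 requires Δm_l = 0, ±1: passes.
All E1 selection rules are satisfied.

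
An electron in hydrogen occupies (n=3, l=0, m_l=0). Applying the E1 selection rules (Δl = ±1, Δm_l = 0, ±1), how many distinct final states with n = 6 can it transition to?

3

E1 requires Δl = ±1, so l_f ∈ {-1, 1}; with 0 ≤ l_f ≤ n_f−1 = 5, the allowed l_f values are {1}.
For l_f = 1: m_f ∈ {m_i−1, m_i, m_i+1} ∩ [−1, 1] = {-1, 0, 1} → 3 states.
Total: 3.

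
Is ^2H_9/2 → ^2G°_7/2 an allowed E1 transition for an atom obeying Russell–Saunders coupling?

Reading off the term symbols: S 1/2→1/2, L 5→4, J 9/2→7/2, parity even→odd.
Parity must change: even → odd — passes.
ΔS = 0: S: 1/2 → 1/2 — passes.
ΔL = 0, ±1 (not L=0↔0): L: 5 → 4, ΔL = -1 — passes.
ΔJ = 0, ±1 (not J=0↔0): J: 9/2 → 7/2, ΔJ = -1 — passes.
All four E1 rules are satisfied.

allowed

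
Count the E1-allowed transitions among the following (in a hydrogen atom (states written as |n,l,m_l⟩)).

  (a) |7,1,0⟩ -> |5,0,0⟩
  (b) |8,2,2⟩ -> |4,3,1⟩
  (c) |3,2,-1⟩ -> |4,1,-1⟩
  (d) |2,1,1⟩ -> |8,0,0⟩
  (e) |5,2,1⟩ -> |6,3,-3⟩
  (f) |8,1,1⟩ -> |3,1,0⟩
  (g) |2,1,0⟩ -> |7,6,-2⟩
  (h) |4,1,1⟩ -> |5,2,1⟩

(a) allowed
(b) allowed
(c) allowed
(d) allowed
(e) forbidden — Δm_l = -4 (E1 requires Δm_l = 0, ±1)
(f) forbidden — Δl = +0 (E1 requires Δl = ±1)
(g) forbidden — Δl = +5 (E1 requires Δl = ±1); Δm_l = -2 (E1 requires Δm_l = 0, ±1)
(h) allowed
Total allowed: 5 of 8.

5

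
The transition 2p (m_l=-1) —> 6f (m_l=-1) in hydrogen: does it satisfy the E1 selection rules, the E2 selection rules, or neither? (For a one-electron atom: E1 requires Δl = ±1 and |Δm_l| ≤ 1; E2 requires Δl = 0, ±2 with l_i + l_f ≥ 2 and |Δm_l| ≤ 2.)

Δl = 3 − 1 = +2; l_i + l_f = 4.
Δm_l = +0.
E1 (Δl = ±1, |Δm_l| ≤ 1): not satisfied.
E2 (Δl = 0,±2, l_i+l_f ≥ 2, |Δm_l| ≤ 2): satisfied.

E2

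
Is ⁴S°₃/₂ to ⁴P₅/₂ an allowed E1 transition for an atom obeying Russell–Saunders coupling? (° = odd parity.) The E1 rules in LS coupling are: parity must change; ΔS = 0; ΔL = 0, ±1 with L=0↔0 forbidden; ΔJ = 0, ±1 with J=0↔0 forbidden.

Parity must change: odd → even — ok.
ΔS = 0: S: 3/2 → 3/2 — ok.
ΔL = 0, ±1 (not L=0↔0): L: 0 → 1, ΔL = +1 — ok.
ΔJ = 0, ±1 (not J=0↔0): J: 3/2 → 5/2, ΔJ = +1 — ok.
All four E1 rules are satisfied.

allowed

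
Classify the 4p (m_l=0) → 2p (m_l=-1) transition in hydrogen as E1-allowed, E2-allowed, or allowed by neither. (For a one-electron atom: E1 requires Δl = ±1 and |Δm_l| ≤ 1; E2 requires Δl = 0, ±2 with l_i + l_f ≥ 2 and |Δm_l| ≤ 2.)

Δl = 1 − 1 = +0; l_i + l_f = 2.
Δm_l = -1.
E1 (Δl = ±1, |Δm_l| ≤ 1): not satisfied.
E2 (Δl = 0,±2, l_i+l_f ≥ 2, |Δm_l| ≤ 2): satisfied.

E2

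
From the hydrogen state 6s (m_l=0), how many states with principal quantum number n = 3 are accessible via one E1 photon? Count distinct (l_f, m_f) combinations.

3

E1 requires Δl = ±1, so l_f ∈ {-1, 1}; with 0 ≤ l_f ≤ n_f−1 = 2, the allowed l_f values are {1}.
For l_f = 1: m_f ∈ {m_i−1, m_i, m_i+1} ∩ [−1, 1] = {-1, 0, 1} → 3 states.
Total: 3.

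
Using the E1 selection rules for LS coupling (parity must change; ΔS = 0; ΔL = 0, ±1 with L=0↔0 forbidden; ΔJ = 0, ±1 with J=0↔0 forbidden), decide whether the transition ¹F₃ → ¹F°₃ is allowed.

allowed

Initial level: S=0, L=3, J=3, parity even. Final level: S=0, L=3, J=3, parity odd.
ΔS = 0: S: 0 → 0 — satisfied.
Parity must change: even → odd — satisfied.
ΔL = 0, ±1 (not L=0↔0): L: 3 → 3, ΔL = +0 — satisfied.
ΔJ = 0, ±1 (not J=0↔0): J: 3 → 3, ΔJ = +0 — satisfied.
All four E1 rules are satisfied.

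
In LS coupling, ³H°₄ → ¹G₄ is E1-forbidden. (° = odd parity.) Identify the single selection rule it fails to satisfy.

the ΔS = 0 rule

Reading off the term symbols: S 1→0, L 5→4, J 4→4, parity odd→even.
Parity must change: odd → even — ✓.
ΔS = 0: S: 1 → 0 — ✗.
ΔL = 0, ±1 (not L=0↔0): L: 5 → 4, ΔL = -1 — ✓.
ΔJ = 0, ±1 (not J=0↔0): J: 4 → 4, ΔJ = +0 — ✓.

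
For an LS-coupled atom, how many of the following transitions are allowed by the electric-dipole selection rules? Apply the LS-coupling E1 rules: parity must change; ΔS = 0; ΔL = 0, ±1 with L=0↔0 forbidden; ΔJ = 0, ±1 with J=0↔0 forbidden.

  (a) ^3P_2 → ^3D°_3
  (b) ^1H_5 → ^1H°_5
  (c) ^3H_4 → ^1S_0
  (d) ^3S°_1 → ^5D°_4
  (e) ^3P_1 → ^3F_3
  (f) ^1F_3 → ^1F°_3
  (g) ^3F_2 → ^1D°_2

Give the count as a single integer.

3

(a) allowed
(b) allowed
(c) forbidden (parity, ΔS, ΔL, ΔJ fail)
(d) forbidden (parity, ΔS, ΔL, ΔJ fail)
(e) forbidden (parity, ΔL, ΔJ fail)
(f) allowed
(g) forbidden (ΔS fails)
Total allowed: 3 of 7.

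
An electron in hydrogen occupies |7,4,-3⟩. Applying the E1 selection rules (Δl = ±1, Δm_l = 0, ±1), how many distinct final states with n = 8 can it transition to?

5

E1 requires Δl = ±1, so l_f ∈ {3, 5}; with 0 ≤ l_f ≤ n_f−1 = 7, the allowed l_f values are {3, 5}.
For l_f = 3: m_f ∈ {m_i−1, m_i, m_i+1} ∩ [−3, 3] = {-3, -2} → 2 states.
For l_f = 5: m_f ∈ {m_i−1, m_i, m_i+1} ∩ [−5, 5] = {-4, -3, -2} → 3 states.
Total: 5.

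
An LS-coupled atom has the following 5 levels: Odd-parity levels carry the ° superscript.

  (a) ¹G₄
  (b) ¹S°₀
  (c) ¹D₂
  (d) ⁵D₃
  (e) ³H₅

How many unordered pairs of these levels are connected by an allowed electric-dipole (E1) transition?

(a)–(b): forbidden (ΔL, ΔJ).
(a)–(c): forbidden (parity, ΔL, ΔJ).
(a)–(d): forbidden (parity, ΔS, ΔL).
(a)–(e): forbidden (parity, ΔS).
(b)–(c): forbidden (ΔL, ΔJ).
(b)–(d): forbidden (ΔS, ΔL, ΔJ).
(b)–(e): forbidden (ΔS, ΔL, ΔJ).
(c)–(d): forbidden (parity, ΔS).
(c)–(e): forbidden (parity, ΔS, ΔL, ΔJ).
(d)–(e): forbidden (parity, ΔS, ΔL, ΔJ).
Allowed pairs: 0 of 10.

0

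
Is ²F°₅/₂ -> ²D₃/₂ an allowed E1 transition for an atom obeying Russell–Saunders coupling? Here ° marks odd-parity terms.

allowed

Initial level: S=1/2, L=3, J=5/2, parity odd. Final level: S=1/2, L=2, J=3/2, parity even.
ΔS = 0: S: 1/2 → 1/2 — ✓.
ΔL = 0, ±1 (not L=0↔0): L: 3 → 2, ΔL = -1 — ✓.
ΔJ = 0, ±1 (not J=0↔0): J: 5/2 → 3/2, ΔJ = -1 — ✓.
Parity must change: odd → even — ✓.
All four E1 rules are satisfied.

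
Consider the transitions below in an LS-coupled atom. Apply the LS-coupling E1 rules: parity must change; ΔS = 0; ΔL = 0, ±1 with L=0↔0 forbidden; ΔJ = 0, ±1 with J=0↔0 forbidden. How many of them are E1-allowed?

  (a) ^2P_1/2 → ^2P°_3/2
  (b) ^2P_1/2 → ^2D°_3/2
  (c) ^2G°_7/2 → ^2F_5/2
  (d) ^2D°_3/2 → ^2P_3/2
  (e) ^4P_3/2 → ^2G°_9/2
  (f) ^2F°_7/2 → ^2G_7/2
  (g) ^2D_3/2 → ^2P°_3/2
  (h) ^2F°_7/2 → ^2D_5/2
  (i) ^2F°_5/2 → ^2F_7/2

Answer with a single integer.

(a) allowed
(b) allowed
(c) allowed
(d) allowed
(e) forbidden (ΔS, ΔL, ΔJ fail)
(f) allowed
(g) allowed
(h) allowed
(i) allowed
Total allowed: 8 of 9.

8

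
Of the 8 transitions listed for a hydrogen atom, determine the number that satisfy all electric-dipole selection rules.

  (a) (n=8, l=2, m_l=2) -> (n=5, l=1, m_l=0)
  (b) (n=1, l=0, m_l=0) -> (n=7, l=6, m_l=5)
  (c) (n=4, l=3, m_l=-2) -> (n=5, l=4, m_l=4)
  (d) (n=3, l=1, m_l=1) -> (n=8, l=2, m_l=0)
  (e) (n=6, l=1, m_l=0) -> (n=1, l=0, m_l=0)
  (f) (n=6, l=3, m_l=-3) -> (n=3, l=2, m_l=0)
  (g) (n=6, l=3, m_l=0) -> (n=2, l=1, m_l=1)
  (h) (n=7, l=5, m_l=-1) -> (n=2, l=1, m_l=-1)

2

(a) forbidden — Δm_l = -2 (E1 requires Δm_l = 0, ±1)
(b) forbidden — Δl = +6 (E1 requires Δl = ±1); Δm_l = +5 (E1 requires Δm_l = 0, ±1)
(c) forbidden — Δm_l = +6 (E1 requires Δm_l = 0, ±1)
(d) allowed
(e) allowed
(f) forbidden — Δm_l = +3 (E1 requires Δm_l = 0, ±1)
(g) forbidden — Δl = -2 (E1 requires Δl = ±1)
(h) forbidden — Δl = -4 (E1 requires Δl = ±1)
Total allowed: 2 of 8.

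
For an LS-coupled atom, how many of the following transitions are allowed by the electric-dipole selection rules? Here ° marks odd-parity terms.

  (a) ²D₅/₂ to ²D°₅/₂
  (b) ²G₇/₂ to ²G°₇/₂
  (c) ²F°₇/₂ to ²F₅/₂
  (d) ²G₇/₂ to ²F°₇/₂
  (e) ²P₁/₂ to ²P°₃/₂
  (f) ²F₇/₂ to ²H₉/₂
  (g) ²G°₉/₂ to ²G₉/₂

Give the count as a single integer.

6

(a) allowed
(b) allowed
(c) allowed
(d) allowed
(e) allowed
(f) forbidden (parity, ΔL fail)
(g) allowed
Total allowed: 6 of 7.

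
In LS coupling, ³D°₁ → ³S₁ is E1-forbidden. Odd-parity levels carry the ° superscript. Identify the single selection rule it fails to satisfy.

Parity must change: odd → even — ✓.
ΔS = 0: S: 1 → 1 — ✓.
ΔL = 0, ±1 (not L=0↔0): L: 2 → 0, ΔL = -2 — ✗.
ΔJ = 0, ±1 (not J=0↔0): J: 1 → 1, ΔJ = +0 — ✓.

the ΔL = 0, ±1 rule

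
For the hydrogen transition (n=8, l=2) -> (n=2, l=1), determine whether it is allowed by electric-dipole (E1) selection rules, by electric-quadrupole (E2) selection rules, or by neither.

Δl = 1 − 2 = -1; l_i + l_f = 3.
E1 (Δl = ±1): satisfied.
E2 (Δl = 0,±2, l_i+l_f ≥ 2): not satisfied.

E1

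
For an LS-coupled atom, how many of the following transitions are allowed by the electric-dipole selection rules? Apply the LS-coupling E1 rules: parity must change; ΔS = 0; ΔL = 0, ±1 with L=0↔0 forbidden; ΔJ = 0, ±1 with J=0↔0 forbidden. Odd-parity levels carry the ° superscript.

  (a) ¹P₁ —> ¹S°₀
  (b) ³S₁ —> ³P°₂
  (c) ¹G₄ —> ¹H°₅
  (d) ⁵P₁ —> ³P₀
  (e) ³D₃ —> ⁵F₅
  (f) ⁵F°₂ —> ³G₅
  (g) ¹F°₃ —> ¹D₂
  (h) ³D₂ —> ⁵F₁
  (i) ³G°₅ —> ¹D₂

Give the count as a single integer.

4

(a) allowed
(b) allowed
(c) allowed
(d) forbidden (parity, ΔS fail)
(e) forbidden (parity, ΔS, ΔJ fail)
(f) forbidden (ΔS, ΔJ fail)
(g) allowed
(h) forbidden (parity, ΔS fail)
(i) forbidden (ΔS, ΔL, ΔJ fail)
Total allowed: 4 of 9.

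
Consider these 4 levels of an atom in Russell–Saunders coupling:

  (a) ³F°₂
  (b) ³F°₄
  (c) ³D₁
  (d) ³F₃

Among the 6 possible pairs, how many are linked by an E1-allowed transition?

(a)–(b): forbidden (parity, ΔJ).
(a)–(c): allowed.
(a)–(d): allowed.
(b)–(c): forbidden (ΔJ).
(b)–(d): allowed.
(c)–(d): forbidden (parity, ΔJ).
Allowed pairs: 3 of 6.

3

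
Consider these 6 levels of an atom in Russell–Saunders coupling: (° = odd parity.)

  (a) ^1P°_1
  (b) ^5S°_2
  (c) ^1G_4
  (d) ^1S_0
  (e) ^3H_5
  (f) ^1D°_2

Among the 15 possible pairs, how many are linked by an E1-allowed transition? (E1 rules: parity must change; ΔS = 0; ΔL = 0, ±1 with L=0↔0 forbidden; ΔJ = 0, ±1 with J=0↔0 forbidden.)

1

(a)–(b): forbidden (parity, ΔS).
(a)–(c): forbidden (ΔL, ΔJ).
(a)–(d): allowed.
(a)–(e): forbidden (ΔS, ΔL, ΔJ).
(a)–(f): forbidden (parity).
(b)–(c): forbidden (ΔS, ΔL, ΔJ).
(b)–(d): forbidden (ΔS, ΔL, ΔJ).
(b)–(e): forbidden (ΔS, ΔL, ΔJ).
(b)–(f): forbidden (parity, ΔS, ΔL).
(c)–(d): forbidden (parity, ΔL, ΔJ).
(c)–(e): forbidden (parity, ΔS).
(c)–(f): forbidden (ΔL, ΔJ).
(d)–(e): forbidden (parity, ΔS, ΔL, ΔJ).
(d)–(f): forbidden (ΔL, ΔJ).
(e)–(f): forbidden (ΔS, ΔL, ΔJ).
Allowed pairs: 1 of 15.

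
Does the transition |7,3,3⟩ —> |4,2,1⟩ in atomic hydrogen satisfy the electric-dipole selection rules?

forbidden

Initial l = 3, final l = 2, so Δl = -1. E1 requires Δl = ±1: passes.
m_l: 3 → 1 (Δm_l = -2). |Δm_l| ≤ 1 fails.
The transition is electric-dipole forbidden.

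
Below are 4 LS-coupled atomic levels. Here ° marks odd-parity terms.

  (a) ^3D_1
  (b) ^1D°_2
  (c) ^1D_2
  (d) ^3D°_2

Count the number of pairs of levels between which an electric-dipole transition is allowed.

(a)–(b): forbidden (ΔS).
(a)–(c): forbidden (parity, ΔS).
(a)–(d): allowed.
(b)–(c): allowed.
(b)–(d): forbidden (parity, ΔS).
(c)–(d): forbidden (ΔS).
Allowed pairs: 2 of 6.

2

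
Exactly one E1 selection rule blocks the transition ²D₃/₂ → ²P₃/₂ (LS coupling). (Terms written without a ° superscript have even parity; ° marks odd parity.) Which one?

Initial level: S=1/2, L=2, J=3/2, parity even. Final level: S=1/2, L=1, J=3/2, parity even.
Parity must change: even → even — fails.
ΔS = 0: S: 1/2 → 1/2 — passes.
ΔL = 0, ±1 (not L=0↔0): L: 2 → 1, ΔL = -1 — passes.
ΔJ = 0, ±1 (not J=0↔0): J: 3/2 → 3/2, ΔJ = +0 — passes.

parity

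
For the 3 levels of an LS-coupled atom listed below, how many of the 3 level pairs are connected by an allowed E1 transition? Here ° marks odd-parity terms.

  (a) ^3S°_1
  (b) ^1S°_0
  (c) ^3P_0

1

(a)–(b): forbidden (parity, ΔS, ΔL).
(a)–(c): allowed.
(b)–(c): forbidden (ΔS, ΔJ).
Allowed pairs: 1 of 3.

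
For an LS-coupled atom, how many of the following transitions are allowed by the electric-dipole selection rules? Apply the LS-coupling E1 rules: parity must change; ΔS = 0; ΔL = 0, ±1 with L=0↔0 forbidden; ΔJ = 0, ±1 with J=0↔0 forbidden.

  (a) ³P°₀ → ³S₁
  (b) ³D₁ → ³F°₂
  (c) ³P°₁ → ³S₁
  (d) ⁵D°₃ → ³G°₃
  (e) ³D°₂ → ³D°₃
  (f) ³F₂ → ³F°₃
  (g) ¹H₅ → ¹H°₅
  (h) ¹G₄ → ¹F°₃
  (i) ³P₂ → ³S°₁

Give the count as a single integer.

7

(a) allowed
(b) allowed
(c) allowed
(d) forbidden (parity, ΔS, ΔL fail)
(e) forbidden (parity fails)
(f) allowed
(g) allowed
(h) allowed
(i) allowed
Total allowed: 7 of 9.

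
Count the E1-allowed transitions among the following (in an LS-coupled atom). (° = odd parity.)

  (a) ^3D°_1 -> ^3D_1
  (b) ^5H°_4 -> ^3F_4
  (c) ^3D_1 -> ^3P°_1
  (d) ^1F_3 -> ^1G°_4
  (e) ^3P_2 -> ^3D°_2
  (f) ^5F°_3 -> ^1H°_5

(a) allowed
(b) forbidden (ΔS, ΔL fail)
(c) allowed
(d) allowed
(e) allowed
(f) forbidden (parity, ΔS, ΔL, ΔJ fail)
Total allowed: 4 of 6.

4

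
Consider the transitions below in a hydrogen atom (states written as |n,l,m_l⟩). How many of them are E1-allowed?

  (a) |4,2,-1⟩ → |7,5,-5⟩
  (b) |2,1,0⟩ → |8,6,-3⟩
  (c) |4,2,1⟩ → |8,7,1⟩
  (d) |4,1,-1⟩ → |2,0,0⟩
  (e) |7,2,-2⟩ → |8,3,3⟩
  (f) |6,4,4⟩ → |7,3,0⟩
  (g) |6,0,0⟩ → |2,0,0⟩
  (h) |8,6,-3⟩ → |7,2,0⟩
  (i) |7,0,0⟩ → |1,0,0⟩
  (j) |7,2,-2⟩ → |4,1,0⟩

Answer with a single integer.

1

(a) forbidden — Δl = +3 (E1 requires Δl = ±1); Δm_l = -4 (E1 requires Δm_l = 0, ±1)
(b) forbidden — Δl = +5 (E1 requires Δl = ±1); Δm_l = -3 (E1 requires Δm_l = 0, ±1)
(c) forbidden — Δl = +5 (E1 requires Δl = ±1)
(d) allowed
(e) forbidden — Δm_l = +5 (E1 requires Δm_l = 0, ±1)
(f) forbidden — Δm_l = -4 (E1 requires Δm_l = 0, ±1)
(g) forbidden — Δl = +0 (E1 requires Δl = ±1)
(h) forbidden — Δl = -4 (E1 requires Δl = ±1); Δm_l = +3 (E1 requires Δm_l = 0, ±1)
(i) forbidden — Δl = +0 (E1 requires Δl = ±1)
(j) forbidden — Δm_l = +2 (E1 requires Δm_l = 0, ±1)
Total allowed: 1 of 10.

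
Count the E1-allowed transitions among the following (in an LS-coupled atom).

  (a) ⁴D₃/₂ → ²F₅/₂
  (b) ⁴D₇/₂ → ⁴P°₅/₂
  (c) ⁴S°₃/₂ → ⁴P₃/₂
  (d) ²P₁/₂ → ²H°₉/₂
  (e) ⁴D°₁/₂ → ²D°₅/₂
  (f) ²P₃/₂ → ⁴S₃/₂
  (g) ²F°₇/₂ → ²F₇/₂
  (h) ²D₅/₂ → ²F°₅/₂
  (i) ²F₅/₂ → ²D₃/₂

4

(a) forbidden (parity, ΔS fail)
(b) allowed
(c) allowed
(d) forbidden (ΔL, ΔJ fail)
(e) forbidden (parity, ΔS, ΔJ fail)
(f) forbidden (parity, ΔS fail)
(g) allowed
(h) allowed
(i) forbidden (parity fails)
Total allowed: 4 of 9.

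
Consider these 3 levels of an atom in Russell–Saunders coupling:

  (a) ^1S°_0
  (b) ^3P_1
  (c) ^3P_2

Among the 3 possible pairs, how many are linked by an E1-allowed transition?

(a)–(b): forbidden (ΔS).
(a)–(c): forbidden (ΔS, ΔJ).
(b)–(c): forbidden (parity).
Allowed pairs: 0 of 3.

0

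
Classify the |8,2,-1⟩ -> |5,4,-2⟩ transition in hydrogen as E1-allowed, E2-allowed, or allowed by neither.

Δl = 4 − 2 = +2; l_i + l_f = 6.
Δm_l = -1.
E1 (Δl = ±1, |Δm_l| ≤ 1): not satisfied.
E2 (Δl = 0,±2, l_i+l_f ≥ 2, |Δm_l| ≤ 2): satisfied.

E2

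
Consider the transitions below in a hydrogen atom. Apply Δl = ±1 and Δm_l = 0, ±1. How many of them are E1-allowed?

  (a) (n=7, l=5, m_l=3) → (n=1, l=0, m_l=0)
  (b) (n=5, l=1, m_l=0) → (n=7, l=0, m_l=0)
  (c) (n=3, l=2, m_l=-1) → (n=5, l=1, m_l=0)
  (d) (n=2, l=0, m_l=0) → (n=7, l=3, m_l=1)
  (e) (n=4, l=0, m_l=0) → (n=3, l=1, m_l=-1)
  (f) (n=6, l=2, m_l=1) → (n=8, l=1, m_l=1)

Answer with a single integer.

(a) forbidden — Δl = -5 (E1 requires Δl = ±1); Δm_l = -3 (E1 requires Δm_l = 0, ±1)
(b) allowed
(c) allowed
(d) forbidden — Δl = +3 (E1 requires Δl = ±1)
(e) allowed
(f) allowed
Total allowed: 4 of 6.

4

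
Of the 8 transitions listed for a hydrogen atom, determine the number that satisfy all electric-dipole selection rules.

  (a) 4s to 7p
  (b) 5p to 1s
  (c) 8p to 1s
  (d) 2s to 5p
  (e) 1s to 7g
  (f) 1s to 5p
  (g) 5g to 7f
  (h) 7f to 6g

(a) allowed
(b) allowed
(c) allowed
(d) allowed
(e) forbidden — Δl = +4 (E1 requires Δl = ±1)
(f) allowed
(g) allowed
(h) allowed
Total allowed: 7 of 8.

7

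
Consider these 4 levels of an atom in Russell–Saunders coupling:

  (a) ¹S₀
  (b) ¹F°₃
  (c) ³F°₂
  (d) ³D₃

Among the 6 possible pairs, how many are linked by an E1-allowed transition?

1

(a)–(b): forbidden (ΔL, ΔJ).
(a)–(c): forbidden (ΔS, ΔL, ΔJ).
(a)–(d): forbidden (parity, ΔS, ΔL, ΔJ).
(b)–(c): forbidden (parity, ΔS).
(b)–(d): forbidden (ΔS).
(c)–(d): allowed.
Allowed pairs: 1 of 6.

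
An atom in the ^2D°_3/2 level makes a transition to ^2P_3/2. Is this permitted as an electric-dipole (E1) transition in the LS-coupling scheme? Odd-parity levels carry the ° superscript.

allowed

Reading off the term symbols: S 1/2→1/2, L 2→1, J 3/2→3/2, parity odd→even.
Parity must change: odd → even — passes.
ΔS = 0: S: 1/2 → 1/2 — passes.
ΔL = 0, ±1 (not L=0↔0): L: 2 → 1, ΔL = -1 — passes.
ΔJ = 0, ±1 (not J=0↔0): J: 3/2 → 3/2, ΔJ = +0 — passes.
All four E1 rules are satisfied.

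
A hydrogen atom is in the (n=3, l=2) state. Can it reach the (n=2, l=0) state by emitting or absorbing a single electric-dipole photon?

forbidden

Δl = 0 − 2 = -2; the E1 rule Δl = ±1 is ✗.
The transition is electric-dipole forbidden.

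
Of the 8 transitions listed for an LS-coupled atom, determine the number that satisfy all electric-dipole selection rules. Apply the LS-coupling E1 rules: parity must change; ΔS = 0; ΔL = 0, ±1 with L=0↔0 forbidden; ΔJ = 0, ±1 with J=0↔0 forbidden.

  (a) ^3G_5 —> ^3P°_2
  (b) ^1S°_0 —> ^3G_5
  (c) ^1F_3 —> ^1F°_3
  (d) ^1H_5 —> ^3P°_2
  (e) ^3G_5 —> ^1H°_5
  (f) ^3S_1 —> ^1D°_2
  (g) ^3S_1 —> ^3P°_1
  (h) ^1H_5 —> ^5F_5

2

(a) forbidden (ΔL, ΔJ fail)
(b) forbidden (ΔS, ΔL, ΔJ fail)
(c) allowed
(d) forbidden (ΔS, ΔL, ΔJ fail)
(e) forbidden (ΔS fails)
(f) forbidden (ΔS, ΔL fail)
(g) allowed
(h) forbidden (parity, ΔS, ΔL fail)
Total allowed: 2 of 8.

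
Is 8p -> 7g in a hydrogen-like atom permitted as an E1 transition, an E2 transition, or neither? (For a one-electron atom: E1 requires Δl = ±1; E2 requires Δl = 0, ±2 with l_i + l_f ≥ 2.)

Δl = 4 − 1 = +3; l_i + l_f = 5.
E1 (Δl = ±1): not satisfied.
E2 (Δl = 0,±2, l_i+l_f ≥ 2): not satisfied.

neither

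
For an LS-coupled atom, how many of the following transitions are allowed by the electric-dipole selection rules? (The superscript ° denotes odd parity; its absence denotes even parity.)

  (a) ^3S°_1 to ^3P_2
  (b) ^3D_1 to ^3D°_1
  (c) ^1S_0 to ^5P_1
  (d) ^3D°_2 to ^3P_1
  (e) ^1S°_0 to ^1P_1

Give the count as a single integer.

4

(a) allowed
(b) allowed
(c) forbidden (parity, ΔS fail)
(d) allowed
(e) allowed
Total allowed: 4 of 5.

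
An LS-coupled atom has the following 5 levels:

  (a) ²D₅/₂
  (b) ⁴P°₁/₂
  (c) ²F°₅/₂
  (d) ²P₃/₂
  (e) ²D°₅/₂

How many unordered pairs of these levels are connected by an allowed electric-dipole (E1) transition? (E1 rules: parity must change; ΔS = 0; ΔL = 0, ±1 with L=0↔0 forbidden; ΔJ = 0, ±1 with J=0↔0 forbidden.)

(a)–(b): forbidden (ΔS, ΔJ).
(a)–(c): allowed.
(a)–(d): forbidden (parity).
(a)–(e): allowed.
(b)–(c): forbidden (parity, ΔS, ΔL, ΔJ).
(b)–(d): forbidden (ΔS).
(b)–(e): forbidden (parity, ΔS, ΔJ).
(c)–(d): forbidden (ΔL).
(c)–(e): forbidden (parity).
(d)–(e): allowed.
Allowed pairs: 3 of 10.

3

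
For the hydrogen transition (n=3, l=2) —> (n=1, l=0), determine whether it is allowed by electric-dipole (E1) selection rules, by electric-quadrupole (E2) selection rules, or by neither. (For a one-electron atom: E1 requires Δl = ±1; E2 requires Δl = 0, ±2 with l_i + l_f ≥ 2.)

E2

Δl = 0 − 2 = -2; l_i + l_f = 2.
E1 (Δl = ±1): not satisfied.
E2 (Δl = 0,±2, l_i+l_f ≥ 2): satisfied.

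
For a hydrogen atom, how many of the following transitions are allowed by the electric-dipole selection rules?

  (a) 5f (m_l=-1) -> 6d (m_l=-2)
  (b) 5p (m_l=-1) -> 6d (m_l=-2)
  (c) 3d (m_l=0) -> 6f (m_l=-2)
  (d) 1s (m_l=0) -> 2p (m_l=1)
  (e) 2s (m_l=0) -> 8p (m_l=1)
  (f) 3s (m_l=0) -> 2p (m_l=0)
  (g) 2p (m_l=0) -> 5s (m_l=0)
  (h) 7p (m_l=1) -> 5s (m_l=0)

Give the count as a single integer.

(a) allowed
(b) allowed
(c) forbidden — Δm_l = -2 (E1 requires Δm_l = 0, ±1)
(d) allowed
(e) allowed
(f) allowed
(g) allowed
(h) allowed
Total allowed: 7 of 8.

7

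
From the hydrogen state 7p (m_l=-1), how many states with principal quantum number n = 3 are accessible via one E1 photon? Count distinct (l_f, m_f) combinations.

4

E1 requires Δl = ±1, so l_f ∈ {0, 2}; with 0 ≤ l_f ≤ n_f−1 = 2, the allowed l_f values are {0, 2}.
For l_f = 0: m_f ∈ {m_i−1, m_i, m_i+1} ∩ [−0, 0] = {0} → 1 state.
For l_f = 2: m_f ∈ {m_i−1, m_i, m_i+1} ∩ [−2, 2] = {-2, -1, 0} → 3 states.
Total: 4.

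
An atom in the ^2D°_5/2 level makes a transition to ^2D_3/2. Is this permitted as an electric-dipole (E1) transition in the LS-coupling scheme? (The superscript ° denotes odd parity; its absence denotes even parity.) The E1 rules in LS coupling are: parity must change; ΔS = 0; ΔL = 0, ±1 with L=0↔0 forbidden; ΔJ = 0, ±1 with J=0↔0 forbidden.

allowed

Initial level: S=1/2, L=2, J=5/2, parity odd. Final level: S=1/2, L=2, J=3/2, parity even.
Parity must change: odd → even — ok.
ΔS = 0: S: 1/2 → 1/2 — ok.
ΔL = 0, ±1 (not L=0↔0): L: 2 → 2, ΔL = +0 — ok.
ΔJ = 0, ±1 (not J=0↔0): J: 5/2 → 3/2, ΔJ = -1 — ok.
All four E1 rules are satisfied.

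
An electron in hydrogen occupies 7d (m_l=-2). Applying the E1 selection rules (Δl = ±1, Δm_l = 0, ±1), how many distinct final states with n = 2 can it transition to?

1

E1 requires Δl = ±1, so l_f ∈ {1, 3}; with 0 ≤ l_f ≤ n_f−1 = 1, the allowed l_f values are {1}.
For l_f = 1: m_f ∈ {m_i−1, m_i, m_i+1} ∩ [−1, 1] = {-1} → 1 state.
Total: 1.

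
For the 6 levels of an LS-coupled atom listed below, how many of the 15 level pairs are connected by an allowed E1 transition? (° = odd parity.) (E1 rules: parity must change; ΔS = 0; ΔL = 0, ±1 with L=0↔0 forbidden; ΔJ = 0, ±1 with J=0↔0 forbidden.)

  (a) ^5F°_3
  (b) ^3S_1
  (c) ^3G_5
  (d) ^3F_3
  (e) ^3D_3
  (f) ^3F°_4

(a)–(b): forbidden (ΔS, ΔL, ΔJ).
(a)–(c): forbidden (ΔS, ΔJ).
(a)–(d): forbidden (ΔS).
(a)–(e): forbidden (ΔS).
(a)–(f): forbidden (parity, ΔS).
(b)–(c): forbidden (parity, ΔL, ΔJ).
(b)–(d): forbidden (parity, ΔL, ΔJ).
(b)–(e): forbidden (parity, ΔL, ΔJ).
(b)–(f): forbidden (ΔL, ΔJ).
(c)–(d): forbidden (parity, ΔJ).
(c)–(e): forbidden (parity, ΔL, ΔJ).
(c)–(f): allowed.
(d)–(e): forbidden (parity).
(d)–(f): allowed.
(e)–(f): allowed.
Allowed pairs: 3 of 15.

3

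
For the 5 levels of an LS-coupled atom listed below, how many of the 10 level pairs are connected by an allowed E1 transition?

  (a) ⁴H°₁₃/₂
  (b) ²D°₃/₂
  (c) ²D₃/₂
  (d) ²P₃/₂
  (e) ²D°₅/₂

(a)–(b): forbidden (parity, ΔS, ΔL, ΔJ).
(a)–(c): forbidden (ΔS, ΔL, ΔJ).
(a)–(d): forbidden (ΔS, ΔL, ΔJ).
(a)–(e): forbidden (parity, ΔS, ΔL, ΔJ).
(b)–(c): allowed.
(b)–(d): allowed.
(b)–(e): forbidden (parity).
(c)–(d): forbidden (parity).
(c)–(e): allowed.
(d)–(e): allowed.
Allowed pairs: 4 of 10.

4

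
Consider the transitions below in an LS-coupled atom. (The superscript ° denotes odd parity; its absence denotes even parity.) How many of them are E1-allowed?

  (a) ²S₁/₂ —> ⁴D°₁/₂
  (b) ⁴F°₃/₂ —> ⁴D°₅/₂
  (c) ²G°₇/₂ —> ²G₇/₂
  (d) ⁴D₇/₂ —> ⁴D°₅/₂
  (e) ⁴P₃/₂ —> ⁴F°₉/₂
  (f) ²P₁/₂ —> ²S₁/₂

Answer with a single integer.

2

(a) forbidden (ΔS, ΔL fail)
(b) forbidden (parity fails)
(c) allowed
(d) allowed
(e) forbidden (ΔL, ΔJ fail)
(f) forbidden (parity fails)
Total allowed: 2 of 6.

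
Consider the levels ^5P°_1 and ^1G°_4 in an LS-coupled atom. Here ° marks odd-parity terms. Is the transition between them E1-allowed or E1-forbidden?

forbidden

Initial level: S=2, L=1, J=1, parity odd. Final level: S=0, L=4, J=4, parity odd.
ΔL = 0, ±1 (not L=0↔0): L: 1 → 4, ΔL = +3 — violated.
Parity must change: odd → odd — violated.
ΔS = 0: S: 2 → 0 — violated.
ΔJ = 0, ±1 (not J=0↔0): J: 1 → 4, ΔJ = +3 — violated.
Rule(s) violated: parity, ΔS, ΔL, ΔJ.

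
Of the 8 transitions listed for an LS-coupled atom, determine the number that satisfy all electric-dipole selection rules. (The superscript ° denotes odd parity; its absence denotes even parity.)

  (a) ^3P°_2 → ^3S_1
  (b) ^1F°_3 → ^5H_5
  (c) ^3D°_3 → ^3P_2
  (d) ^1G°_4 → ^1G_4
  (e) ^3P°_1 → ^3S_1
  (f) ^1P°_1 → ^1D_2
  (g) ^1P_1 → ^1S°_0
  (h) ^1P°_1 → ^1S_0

7

(a) allowed
(b) forbidden (ΔS, ΔL, ΔJ fail)
(c) allowed
(d) allowed
(e) allowed
(f) allowed
(g) allowed
(h) allowed
Total allowed: 7 of 8.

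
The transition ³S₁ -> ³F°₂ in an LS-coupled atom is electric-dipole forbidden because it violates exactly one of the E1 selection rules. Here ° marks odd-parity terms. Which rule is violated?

the ΔL = 0, ±1 rule

Initial level: S=1, L=0, J=1, parity even. Final level: S=1, L=3, J=2, parity odd.
ΔJ = 0, ±1 (not J=0↔0): J: 1 → 2, ΔJ = +1 — passes.
ΔS = 0: S: 1 → 1 — passes.
Parity must change: even → odd — passes.
ΔL = 0, ±1 (not L=0↔0): L: 0 → 3, ΔL = +3 — fails.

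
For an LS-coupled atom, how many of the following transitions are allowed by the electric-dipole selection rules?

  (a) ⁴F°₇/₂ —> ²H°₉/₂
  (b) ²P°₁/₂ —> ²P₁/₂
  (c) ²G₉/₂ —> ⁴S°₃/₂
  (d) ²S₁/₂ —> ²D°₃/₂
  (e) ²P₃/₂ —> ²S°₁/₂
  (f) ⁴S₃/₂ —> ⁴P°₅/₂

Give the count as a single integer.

3

(a) forbidden (parity, ΔS, ΔL fail)
(b) allowed
(c) forbidden (ΔS, ΔL, ΔJ fail)
(d) forbidden (ΔL fails)
(e) allowed
(f) allowed
Total allowed: 3 of 6.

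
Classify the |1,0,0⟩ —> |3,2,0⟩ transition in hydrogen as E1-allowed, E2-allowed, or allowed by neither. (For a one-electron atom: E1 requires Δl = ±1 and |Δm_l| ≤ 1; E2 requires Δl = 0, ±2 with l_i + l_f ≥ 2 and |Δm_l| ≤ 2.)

E2

Δl = 2 − 0 = +2; l_i + l_f = 2.
Δm_l = +0.
E1 (Δl = ±1, |Δm_l| ≤ 1): not satisfied.
E2 (Δl = 0,±2, l_i+l_f ≥ 2, |Δm_l| ≤ 2): satisfied.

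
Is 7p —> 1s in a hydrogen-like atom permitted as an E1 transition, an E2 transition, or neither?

Δl = 0 − 1 = -1; l_i + l_f = 1.
E1 (Δl = ±1): satisfied.
E2 (Δl = 0,±2, l_i+l_f ≥ 2): not satisfied.

E1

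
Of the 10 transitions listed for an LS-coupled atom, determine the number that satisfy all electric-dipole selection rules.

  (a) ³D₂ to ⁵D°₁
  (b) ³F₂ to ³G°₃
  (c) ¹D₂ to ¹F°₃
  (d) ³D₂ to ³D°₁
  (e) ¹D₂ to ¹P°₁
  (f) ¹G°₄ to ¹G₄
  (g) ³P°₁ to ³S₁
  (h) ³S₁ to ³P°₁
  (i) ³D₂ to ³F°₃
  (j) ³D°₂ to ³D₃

(a) forbidden (ΔS fails)
(b) allowed
(c) allowed
(d) allowed
(e) allowed
(f) allowed
(g) allowed
(h) allowed
(i) allowed
(j) allowed
Total allowed: 9 of 10.

9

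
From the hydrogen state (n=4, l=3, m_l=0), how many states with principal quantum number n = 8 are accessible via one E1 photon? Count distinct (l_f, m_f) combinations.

E1 requires Δl = ±1, so l_f ∈ {2, 4}; with 0 ≤ l_f ≤ n_f−1 = 7, the allowed l_f values are {2, 4}.
For l_f = 2: m_f ∈ {m_i−1, m_i, m_i+1} ∩ [−2, 2] = {-1, 0, 1} → 3 states.
For l_f = 4: m_f ∈ {m_i−1, m_i, m_i+1} ∩ [−4, 4] = {-1, 0, 1} → 3 states.
Total: 6.

6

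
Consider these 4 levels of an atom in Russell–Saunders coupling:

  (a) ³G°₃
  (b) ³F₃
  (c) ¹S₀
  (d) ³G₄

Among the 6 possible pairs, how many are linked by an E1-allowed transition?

(a)–(b): allowed.
(a)–(c): forbidden (ΔS, ΔL, ΔJ).
(a)–(d): allowed.
(b)–(c): forbidden (parity, ΔS, ΔL, ΔJ).
(b)–(d): forbidden (parity).
(c)–(d): forbidden (parity, ΔS, ΔL, ΔJ).
Allowed pairs: 2 of 6.

2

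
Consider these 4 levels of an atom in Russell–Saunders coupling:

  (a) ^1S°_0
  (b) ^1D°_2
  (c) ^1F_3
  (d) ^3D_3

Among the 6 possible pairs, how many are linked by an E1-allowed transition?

(a)–(b): forbidden (parity, ΔL, ΔJ).
(a)–(c): forbidden (ΔL, ΔJ).
(a)–(d): forbidden (ΔS, ΔL, ΔJ).
(b)–(c): allowed.
(b)–(d): forbidden (ΔS).
(c)–(d): forbidden (parity, ΔS).
Allowed pairs: 1 of 6.

1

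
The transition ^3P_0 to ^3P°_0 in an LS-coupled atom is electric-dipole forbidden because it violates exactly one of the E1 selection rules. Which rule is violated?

the J=0 ↔ J=0 exclusion

Initial level: S=1, L=1, J=0, parity even. Final level: S=1, L=1, J=0, parity odd.
ΔL = 0, ±1 (not L=0↔0): L: 1 → 1, ΔL = +0 — ✓.
ΔJ = 0, ±1 (not J=0↔0): J: 0 → 0, ΔJ = +0 — ✗.
Parity must change: even → odd — ✓.
ΔS = 0: S: 1 → 1 — ✓.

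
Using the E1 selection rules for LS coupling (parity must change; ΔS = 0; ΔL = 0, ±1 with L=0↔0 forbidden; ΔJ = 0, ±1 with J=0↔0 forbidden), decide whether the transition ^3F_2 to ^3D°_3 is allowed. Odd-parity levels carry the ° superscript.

ΔS = 0: S: 1 → 1 — ✓.
ΔL = 0, ±1 (not L=0↔0): L: 3 → 2, ΔL = -1 — ✓.
ΔJ = 0, ±1 (not J=0↔0): J: 2 → 3, ΔJ = +1 — ✓.
Parity must change: even → odd — ✓.
All four E1 rules are satisfied.

allowed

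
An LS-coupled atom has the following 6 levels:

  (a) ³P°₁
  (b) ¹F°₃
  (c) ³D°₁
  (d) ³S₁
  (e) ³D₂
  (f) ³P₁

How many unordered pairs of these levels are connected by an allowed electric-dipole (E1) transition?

5

(a)–(b): forbidden (parity, ΔS, ΔL, ΔJ).
(a)–(c): forbidden (parity).
(a)–(d): allowed.
(a)–(e): allowed.
(a)–(f): allowed.
(b)–(c): forbidden (parity, ΔS, ΔJ).
(b)–(d): forbidden (ΔS, ΔL, ΔJ).
(b)–(e): forbidden (ΔS).
(b)–(f): forbidden (ΔS, ΔL, ΔJ).
(c)–(d): forbidden (ΔL).
(c)–(e): allowed.
(c)–(f): allowed.
(d)–(e): forbidden (parity, ΔL).
(d)–(f): forbidden (parity).
(e)–(f): forbidden (parity).
Allowed pairs: 5 of 15.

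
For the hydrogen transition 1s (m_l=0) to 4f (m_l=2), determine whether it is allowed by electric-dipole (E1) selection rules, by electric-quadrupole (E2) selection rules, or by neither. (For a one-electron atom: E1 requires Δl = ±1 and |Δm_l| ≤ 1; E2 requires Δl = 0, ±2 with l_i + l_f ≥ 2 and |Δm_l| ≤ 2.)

Δl = 3 − 0 = +3; l_i + l_f = 3.
Δm_l = +2.
E1 (Δl = ±1, |Δm_l| ≤ 1): not satisfied.
E2 (Δl = 0,±2, l_i+l_f ≥ 2, |Δm_l| ≤ 2): not satisfied.

neither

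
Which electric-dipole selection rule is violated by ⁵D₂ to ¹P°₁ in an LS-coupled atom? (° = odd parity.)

the ΔS = 0 rule

Initial level: S=2, L=2, J=2, parity even. Final level: S=0, L=1, J=1, parity odd.
Parity must change: even → odd — satisfied.
ΔJ = 0, ±1 (not J=0↔0): J: 2 → 1, ΔJ = -1 — satisfied.
ΔS = 0: S: 2 → 0 — violated.
ΔL = 0, ±1 (not L=0↔0): L: 2 → 1, ΔL = -1 — satisfied.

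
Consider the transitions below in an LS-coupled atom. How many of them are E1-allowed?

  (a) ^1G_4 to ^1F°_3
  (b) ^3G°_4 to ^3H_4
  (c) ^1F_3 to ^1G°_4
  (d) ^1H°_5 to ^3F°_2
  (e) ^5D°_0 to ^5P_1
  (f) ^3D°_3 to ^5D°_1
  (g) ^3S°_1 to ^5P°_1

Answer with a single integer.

(a) allowed
(b) allowed
(c) allowed
(d) forbidden (parity, ΔS, ΔL, ΔJ fail)
(e) allowed
(f) forbidden (parity, ΔS, ΔJ fail)
(g) forbidden (parity, ΔS fail)
Total allowed: 4 of 7.

4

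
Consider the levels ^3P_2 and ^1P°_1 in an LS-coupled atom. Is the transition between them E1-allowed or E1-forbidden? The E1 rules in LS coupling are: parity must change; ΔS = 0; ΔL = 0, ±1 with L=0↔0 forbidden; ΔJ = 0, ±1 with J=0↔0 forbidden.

forbidden

Parity must change: even → odd — passes.
ΔS = 0: S: 1 → 0 — fails.
ΔL = 0, ±1 (not L=0↔0): L: 1 → 1, ΔL = +0 — passes.
ΔJ = 0, ±1 (not J=0↔0): J: 2 → 1, ΔJ = -1 — passes.
Rule(s) violated: ΔS.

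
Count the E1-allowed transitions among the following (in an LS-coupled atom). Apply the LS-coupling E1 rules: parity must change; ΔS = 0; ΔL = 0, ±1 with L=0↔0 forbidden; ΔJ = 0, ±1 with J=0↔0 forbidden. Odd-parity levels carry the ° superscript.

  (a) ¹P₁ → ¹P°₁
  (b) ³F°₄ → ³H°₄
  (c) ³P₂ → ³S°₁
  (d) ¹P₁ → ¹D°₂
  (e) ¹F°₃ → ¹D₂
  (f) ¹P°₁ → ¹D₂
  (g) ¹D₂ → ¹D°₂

6

(a) allowed
(b) forbidden (parity, ΔL fail)
(c) allowed
(d) allowed
(e) allowed
(f) allowed
(g) allowed
Total allowed: 6 of 7.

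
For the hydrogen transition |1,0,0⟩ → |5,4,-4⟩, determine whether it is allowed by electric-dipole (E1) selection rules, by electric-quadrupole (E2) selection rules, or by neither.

neither

Δl = 4 − 0 = +4; l_i + l_f = 4.
Δm_l = -4.
E1 (Δl = ±1, |Δm_l| ≤ 1): not satisfied.
E2 (Δl = 0,±2, l_i+l_f ≥ 2, |Δm_l| ≤ 2): not satisfied.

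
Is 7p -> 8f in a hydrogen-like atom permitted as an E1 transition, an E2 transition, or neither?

E2

Δl = 3 − 1 = +2; l_i + l_f = 4.
E1 (Δl = ±1): not satisfied.
E2 (Δl = 0,±2, l_i+l_f ≥ 2): satisfied.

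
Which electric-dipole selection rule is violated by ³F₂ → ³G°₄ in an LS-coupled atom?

Initial level: S=1, L=3, J=2, parity even. Final level: S=1, L=4, J=4, parity odd.
ΔL = 0, ±1 (not L=0↔0): L: 3 → 4, ΔL = +1 — ok.
Parity must change: even → odd — ok.
ΔS = 0: S: 1 → 1 — ok.
ΔJ = 0, ±1 (not J=0↔0): J: 2 → 4, ΔJ = +2 — fails.

the ΔJ = 0, ±1 rule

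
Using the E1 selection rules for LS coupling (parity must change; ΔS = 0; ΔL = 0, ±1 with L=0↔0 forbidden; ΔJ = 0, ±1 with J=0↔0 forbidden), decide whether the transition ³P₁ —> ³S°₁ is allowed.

Initial level: S=1, L=1, J=1, parity even. Final level: S=1, L=0, J=1, parity odd.
Parity must change: even → odd — ✓.
ΔJ = 0, ±1 (not J=0↔0): J: 1 → 1, ΔJ = +0 — ✓.
ΔS = 0: S: 1 → 1 — ✓.
ΔL = 0, ±1 (not L=0↔0): L: 1 → 0, ΔL = -1 — ✓.
All four E1 rules are satisfied.

allowed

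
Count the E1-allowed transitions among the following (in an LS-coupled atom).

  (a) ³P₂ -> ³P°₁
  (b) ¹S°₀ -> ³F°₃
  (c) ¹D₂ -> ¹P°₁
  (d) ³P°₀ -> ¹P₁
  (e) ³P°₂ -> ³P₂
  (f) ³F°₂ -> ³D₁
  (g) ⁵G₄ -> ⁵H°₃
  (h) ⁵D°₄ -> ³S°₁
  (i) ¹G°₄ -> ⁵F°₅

5

(a) allowed
(b) forbidden (parity, ΔS, ΔL, ΔJ fail)
(c) allowed
(d) forbidden (ΔS fails)
(e) allowed
(f) allowed
(g) allowed
(h) forbidden (parity, ΔS, ΔL, ΔJ fail)
(i) forbidden (parity, ΔS fail)
Total allowed: 5 of 9.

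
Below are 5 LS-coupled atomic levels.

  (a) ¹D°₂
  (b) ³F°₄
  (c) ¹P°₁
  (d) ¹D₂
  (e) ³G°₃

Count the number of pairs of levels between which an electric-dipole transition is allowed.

2

(a)–(b): forbidden (parity, ΔS, ΔJ).
(a)–(c): forbidden (parity).
(a)–(d): allowed.
(a)–(e): forbidden (parity, ΔS, ΔL).
(b)–(c): forbidden (parity, ΔS, ΔL, ΔJ).
(b)–(d): forbidden (ΔS, ΔJ).
(b)–(e): forbidden (parity).
(c)–(d): allowed.
(c)–(e): forbidden (parity, ΔS, ΔL, ΔJ).
(d)–(e): forbidden (ΔS, ΔL).
Allowed pairs: 2 of 10.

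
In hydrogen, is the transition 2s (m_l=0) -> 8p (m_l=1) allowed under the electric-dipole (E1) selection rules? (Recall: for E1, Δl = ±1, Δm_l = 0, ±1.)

allowed

l: 0 → 1 (Δl = +1). Δl = ±1 ok.
Δm_l = 1 − (0) = +1. E1 requires Δm_l = 0, ±1: ok.
All E1 selection rules are satisfied.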